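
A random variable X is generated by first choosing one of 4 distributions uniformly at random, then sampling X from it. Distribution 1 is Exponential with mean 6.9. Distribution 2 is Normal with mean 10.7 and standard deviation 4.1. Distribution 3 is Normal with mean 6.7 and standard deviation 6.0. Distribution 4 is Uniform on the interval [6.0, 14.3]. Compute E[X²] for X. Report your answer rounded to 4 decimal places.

104.0433

For each component E[X²] = Var + (mean)², giving 1: 95.22; 2: 131.3; 3: 80.89; 4: 108.763.
Overall E[X²] = 0.25·95.22 + 0.25·131.3 + 0.25·80.89 + 0.25·108.763 = 104.043.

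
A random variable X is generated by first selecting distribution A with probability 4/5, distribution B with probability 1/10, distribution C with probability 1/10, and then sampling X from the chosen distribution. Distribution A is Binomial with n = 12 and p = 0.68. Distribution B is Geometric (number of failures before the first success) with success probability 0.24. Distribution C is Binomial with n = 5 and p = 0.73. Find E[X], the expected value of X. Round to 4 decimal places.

Component means — A: 8.16; B: 3.16667; C: 3.65.
E[X] = 0.8·8.16 + 0.1·3.16667 + 0.1·3.65 = 7.20967.

7.2097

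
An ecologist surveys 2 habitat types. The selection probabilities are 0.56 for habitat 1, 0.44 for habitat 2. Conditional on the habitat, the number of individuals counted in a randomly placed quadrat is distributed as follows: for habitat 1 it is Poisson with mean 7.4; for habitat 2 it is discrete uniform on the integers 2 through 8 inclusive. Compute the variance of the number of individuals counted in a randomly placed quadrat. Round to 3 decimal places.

Per component, 1: μ=7.4, E[X²]=62.16; 2: μ=5, E[X²]=29.
E[X] = 0.56·7.4 + 0.44·5 = 6.344.
E[X²] = 0.56·62.16 + 0.44·29 = 47.5696.
Var(X) = E[X²] − (E[X])² = 47.5696 − 40.2463 = 7.32326.

7.323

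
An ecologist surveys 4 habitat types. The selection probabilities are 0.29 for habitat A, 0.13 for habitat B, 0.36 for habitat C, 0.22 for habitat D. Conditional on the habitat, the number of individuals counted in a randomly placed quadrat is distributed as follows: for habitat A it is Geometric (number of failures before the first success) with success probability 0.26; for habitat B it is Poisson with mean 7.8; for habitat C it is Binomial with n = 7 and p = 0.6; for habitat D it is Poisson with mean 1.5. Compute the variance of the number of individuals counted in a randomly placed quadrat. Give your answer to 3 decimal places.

8.675

Per component, A: μ=2.84615, E[X²]=19.0473; B: μ=7.8, E[X²]=68.64; C: μ=4.2, E[X²]=19.32; D: μ=1.5, E[X²]=3.75.
E[X] = 0.29·2.84615 + 0.13·7.8 + 0.36·4.2 + 0.22·1.5 = 3.68138.
E[X²] = 0.29·19.0473 + 0.13·68.64 + 0.36·19.32 + 0.22·3.75 = 22.2271.
Var(X) = E[X²] − (E[X])² = 22.2271 − 13.5526 = 8.67454.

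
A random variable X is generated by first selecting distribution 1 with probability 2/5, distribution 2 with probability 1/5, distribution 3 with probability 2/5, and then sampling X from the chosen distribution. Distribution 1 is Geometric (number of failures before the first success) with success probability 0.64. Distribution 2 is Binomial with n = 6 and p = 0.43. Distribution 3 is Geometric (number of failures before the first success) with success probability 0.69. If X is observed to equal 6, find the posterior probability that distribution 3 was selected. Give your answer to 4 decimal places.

Likelihoods P(X=6 | ·): 1: 0.00139314; 2: 0.00632136; 3: 0.000612378.
Posterior ∝ prior × likelihood. Numerator for 3: 0.4·0.000612378 = 0.000244951.
Normalizing constant: 0.4·0.00139314 + 0.2·0.00632136 + 0.4·0.000612378 = 0.00206648.
P(3 | observation) = 0.000244951 / 0.00206648 = 0.118535.

0.1185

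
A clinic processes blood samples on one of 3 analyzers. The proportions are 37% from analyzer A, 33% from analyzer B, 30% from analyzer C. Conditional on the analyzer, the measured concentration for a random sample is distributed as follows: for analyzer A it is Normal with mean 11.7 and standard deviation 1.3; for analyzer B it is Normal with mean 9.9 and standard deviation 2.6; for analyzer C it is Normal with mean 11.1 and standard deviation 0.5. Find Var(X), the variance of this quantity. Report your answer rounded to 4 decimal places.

Per component, A: μ=11.7, E[X²]=138.58; B: μ=9.9, E[X²]=104.77; C: μ=11.1, E[X²]=123.46.
E[X] = 0.37·11.7 + 0.33·9.9 + 0.3·11.1 = 10.926.
E[X²] = 0.37·138.58 + 0.33·104.77 + 0.3·123.46 = 122.887.
Var(X) = E[X²] − (E[X])² = 122.887 − 119.377 = 3.50922.

3.5092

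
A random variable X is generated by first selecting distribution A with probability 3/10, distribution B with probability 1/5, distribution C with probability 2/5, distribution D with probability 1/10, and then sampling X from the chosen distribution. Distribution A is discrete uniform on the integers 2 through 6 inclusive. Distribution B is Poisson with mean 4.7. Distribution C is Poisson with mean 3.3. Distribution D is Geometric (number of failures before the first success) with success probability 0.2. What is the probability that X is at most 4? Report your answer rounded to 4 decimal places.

0.6512

Conditional on each component, P(X ≤ 4): A: 0.6; B: 0.494609; C: 0.76259; D: 0.67232.
By total probability, P(X ≤ 4) = 0.3·0.6 + 0.2·0.494609 + 0.4·0.76259 + 0.1·0.67232 = 0.65119.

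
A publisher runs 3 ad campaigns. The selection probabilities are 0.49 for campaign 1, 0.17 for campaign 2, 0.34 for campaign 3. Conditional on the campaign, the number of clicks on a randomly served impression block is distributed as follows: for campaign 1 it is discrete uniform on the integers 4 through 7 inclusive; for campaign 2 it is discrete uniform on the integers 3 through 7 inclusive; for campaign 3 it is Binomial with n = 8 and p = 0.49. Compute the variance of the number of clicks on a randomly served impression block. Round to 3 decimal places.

2.136

Per component, 1: μ=5.5, E[X²]=31.5; 2: μ=5, E[X²]=27; 3: μ=3.92, E[X²]=17.3656.
E[X] = 0.49·5.5 + 0.17·5 + 0.34·3.92 = 4.8778.
E[X²] = 0.49·31.5 + 0.17·27 + 0.34·17.3656 = 25.9293.
Var(X) = E[X²] − (E[X])² = 25.9293 − 23.7929 = 2.13637.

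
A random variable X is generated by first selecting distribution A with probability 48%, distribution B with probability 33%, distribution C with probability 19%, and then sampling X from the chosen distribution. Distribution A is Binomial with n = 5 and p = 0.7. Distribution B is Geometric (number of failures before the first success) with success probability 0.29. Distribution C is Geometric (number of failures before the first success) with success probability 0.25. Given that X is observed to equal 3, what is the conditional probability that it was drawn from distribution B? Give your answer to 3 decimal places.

Likelihoods P(X=3 | ·): A: 0.3087; B: 0.103794; C: 0.105469.
Posterior ∝ prior × likelihood. Numerator for B: 0.33·0.103794 = 0.0342521.
Normalizing constant: 0.48·0.3087 + 0.33·0.103794 + 0.19·0.105469 = 0.202467.
P(B | observation) = 0.0342521 / 0.202467 = 0.169174.

0.169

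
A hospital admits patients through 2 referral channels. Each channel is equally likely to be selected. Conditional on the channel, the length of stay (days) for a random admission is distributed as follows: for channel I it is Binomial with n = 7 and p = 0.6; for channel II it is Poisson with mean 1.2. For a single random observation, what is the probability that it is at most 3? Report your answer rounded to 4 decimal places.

Conditional on each channel, P(X ≤ 3): I: 0.289792; II: 0.966231.
By total probability, P(X ≤ 3) = 0.5·0.289792 + 0.5·0.966231 = 0.628012.

0.6280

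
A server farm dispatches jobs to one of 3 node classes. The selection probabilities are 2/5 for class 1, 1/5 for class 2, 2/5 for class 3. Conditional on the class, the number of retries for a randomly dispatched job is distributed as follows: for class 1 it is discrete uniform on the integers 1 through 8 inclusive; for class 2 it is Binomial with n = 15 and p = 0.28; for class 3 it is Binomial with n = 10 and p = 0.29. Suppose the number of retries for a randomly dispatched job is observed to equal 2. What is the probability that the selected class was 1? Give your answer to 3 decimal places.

0.293

Likelihoods P(X=2 | ·): 1: 0.125; 2: 0.115034; 3: 0.244385.
Posterior ∝ prior × likelihood. Numerator for 1: 0.4·0.125 = 0.05.
Normalizing constant: 0.4·0.125 + 0.2·0.115034 + 0.4·0.244385 = 0.170761.
P(1 | observation) = 0.05 / 0.170761 = 0.292807.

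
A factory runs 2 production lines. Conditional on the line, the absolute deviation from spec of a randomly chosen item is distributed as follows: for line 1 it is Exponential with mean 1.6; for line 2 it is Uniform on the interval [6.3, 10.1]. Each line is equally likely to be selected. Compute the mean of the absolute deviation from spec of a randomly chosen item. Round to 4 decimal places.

4.9000

Component means — 1: 1.6; 2: 8.2.
E[X] = 0.5·1.6 + 0.5·8.2 = 4.9.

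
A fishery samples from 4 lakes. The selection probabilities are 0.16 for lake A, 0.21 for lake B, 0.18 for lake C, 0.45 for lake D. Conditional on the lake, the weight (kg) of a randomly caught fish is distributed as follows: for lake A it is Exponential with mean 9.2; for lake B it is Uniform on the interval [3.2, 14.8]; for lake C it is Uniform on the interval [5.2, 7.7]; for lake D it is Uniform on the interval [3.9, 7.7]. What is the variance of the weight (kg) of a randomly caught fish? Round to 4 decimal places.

Per component, A: μ=9.2, E[X²]=169.28; B: μ=9, E[X²]=92.2133; C: μ=6.45, E[X²]=42.1233; D: μ=5.8, E[X²]=34.8433.
E[X] = 0.16·9.2 + 0.21·9 + 0.18·6.45 + 0.45·5.8 = 7.133.
E[X²] = 0.16·169.28 + 0.21·92.2133 + 0.18·42.1233 + 0.45·34.8433 = 69.7113.
Var(X) = E[X²] − (E[X])² = 69.7113 − 50.8797 = 18.8316.

18.8316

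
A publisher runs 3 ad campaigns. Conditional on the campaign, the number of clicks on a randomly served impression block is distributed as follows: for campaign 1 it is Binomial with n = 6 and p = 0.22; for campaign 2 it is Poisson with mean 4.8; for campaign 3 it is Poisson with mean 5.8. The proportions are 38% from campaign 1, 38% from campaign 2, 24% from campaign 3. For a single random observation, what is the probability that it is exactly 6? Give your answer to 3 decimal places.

0.092

Conditional on each campaign, P(X = 6): 1: 0.00011338; 2: 0.139798; 3: 0.160076.
By total probability, P(X = 6) = 0.38·0.00011338 + 0.38·0.139798 + 0.24·0.160076 = 0.0915847.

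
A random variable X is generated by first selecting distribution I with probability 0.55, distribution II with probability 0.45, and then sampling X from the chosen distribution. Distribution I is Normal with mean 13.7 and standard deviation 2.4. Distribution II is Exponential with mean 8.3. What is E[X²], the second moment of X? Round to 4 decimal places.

For each component E[X²] = Var + (mean)², giving I: 193.45; II: 137.78.
Overall E[X²] = 0.55·193.45 + 0.45·137.78 = 168.399.

168.3985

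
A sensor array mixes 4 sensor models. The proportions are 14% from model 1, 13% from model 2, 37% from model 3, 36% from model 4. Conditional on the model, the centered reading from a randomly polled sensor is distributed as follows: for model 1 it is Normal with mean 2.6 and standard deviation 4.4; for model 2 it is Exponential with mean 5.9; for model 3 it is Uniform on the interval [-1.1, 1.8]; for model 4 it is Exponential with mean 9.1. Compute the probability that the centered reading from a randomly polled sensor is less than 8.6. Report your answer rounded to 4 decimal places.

0.8177

Conditional on each model, P(X < 8.6): 1: 0.913659; 2: 0.767212; 3: 1; 4: 0.611342.
By total probability, P(X < 8.6) = 0.14·0.913659 + 0.13·0.767212 + 0.37·1 + 0.36·0.611342 = 0.817733.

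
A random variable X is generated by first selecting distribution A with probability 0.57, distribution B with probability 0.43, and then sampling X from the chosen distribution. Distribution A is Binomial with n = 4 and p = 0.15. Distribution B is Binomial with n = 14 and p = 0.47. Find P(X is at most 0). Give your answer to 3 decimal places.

0.298

Conditional on each component, P(X ≤ 0): A: 0.522006; B: 0.000137995.
By total probability, P(X ≤ 0) = 0.57·0.522006 + 0.43·0.000137995 = 0.297603.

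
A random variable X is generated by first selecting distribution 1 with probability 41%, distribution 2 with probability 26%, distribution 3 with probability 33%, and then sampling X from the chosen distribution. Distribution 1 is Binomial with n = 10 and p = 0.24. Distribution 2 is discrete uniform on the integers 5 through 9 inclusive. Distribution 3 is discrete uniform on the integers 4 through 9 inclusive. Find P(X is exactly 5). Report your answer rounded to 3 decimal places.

0.128

Conditional on each component, P(X = 5): 1: 0.0508774; 2: 0.2; 3: 0.166667.
By total probability, P(X = 5) = 0.41·0.0508774 + 0.26·0.2 + 0.33·0.166667 = 0.12786.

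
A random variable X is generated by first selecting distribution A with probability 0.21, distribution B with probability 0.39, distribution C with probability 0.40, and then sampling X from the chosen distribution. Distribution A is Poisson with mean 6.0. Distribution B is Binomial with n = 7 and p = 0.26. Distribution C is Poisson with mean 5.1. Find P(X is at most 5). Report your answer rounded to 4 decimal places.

0.7223

Conditional on each component, P(X ≤ 5): A: 0.44568; B: 0.998319; C: 0.59842.
By total probability, P(X ≤ 5) = 0.21·0.44568 + 0.39·0.998319 + 0.4·0.59842 = 0.722305.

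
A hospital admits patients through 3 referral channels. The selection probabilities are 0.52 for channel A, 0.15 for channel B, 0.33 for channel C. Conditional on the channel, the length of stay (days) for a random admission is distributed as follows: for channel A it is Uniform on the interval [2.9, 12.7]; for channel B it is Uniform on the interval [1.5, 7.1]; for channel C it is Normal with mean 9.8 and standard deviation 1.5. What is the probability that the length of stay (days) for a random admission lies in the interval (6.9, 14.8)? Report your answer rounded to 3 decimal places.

Conditional on each channel, P(6.9 < X < 14.8): A: 0.591837; B: 0.0357143; C: 0.972973.
By total probability, P(6.9 < X < 14.8) = 0.52·0.591837 + 0.15·0.0357143 + 0.33·0.972973 = 0.634193.

0.634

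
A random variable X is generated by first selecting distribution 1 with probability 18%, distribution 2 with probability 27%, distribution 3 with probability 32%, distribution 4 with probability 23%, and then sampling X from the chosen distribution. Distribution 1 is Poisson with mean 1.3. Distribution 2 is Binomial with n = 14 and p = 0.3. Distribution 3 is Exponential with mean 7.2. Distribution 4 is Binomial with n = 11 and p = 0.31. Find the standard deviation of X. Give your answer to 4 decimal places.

4.7570

Per component, 1: μ=1.3, E[X²]=2.99; 2: μ=4.2, E[X²]=20.58; 3: μ=7.2, E[X²]=103.68; 4: μ=3.41, E[X²]=13.981.
E[X] = 0.18·1.3 + 0.27·4.2 + 0.32·7.2 + 0.23·3.41 = 4.4563.
E[X²] = 0.18·2.99 + 0.27·20.58 + 0.32·103.68 + 0.23·13.981 = 42.488.
Var(X) = E[X²] − (E[X])² = 42.488 − 19.8586 = 22.6294.
SD(X) = √22.6294 = 4.75704.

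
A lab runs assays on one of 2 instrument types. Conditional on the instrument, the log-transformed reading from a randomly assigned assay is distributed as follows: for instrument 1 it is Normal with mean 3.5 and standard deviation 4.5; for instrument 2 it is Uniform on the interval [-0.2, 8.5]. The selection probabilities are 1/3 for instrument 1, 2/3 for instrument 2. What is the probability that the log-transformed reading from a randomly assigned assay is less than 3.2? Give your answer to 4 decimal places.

0.4183

Conditional on each instrument, P(X < 3.2): 1: 0.473424; 2: 0.390805.
By total probability, P(X < 3.2) = 0.333333·0.473424 + 0.666667·0.390805 = 0.418344.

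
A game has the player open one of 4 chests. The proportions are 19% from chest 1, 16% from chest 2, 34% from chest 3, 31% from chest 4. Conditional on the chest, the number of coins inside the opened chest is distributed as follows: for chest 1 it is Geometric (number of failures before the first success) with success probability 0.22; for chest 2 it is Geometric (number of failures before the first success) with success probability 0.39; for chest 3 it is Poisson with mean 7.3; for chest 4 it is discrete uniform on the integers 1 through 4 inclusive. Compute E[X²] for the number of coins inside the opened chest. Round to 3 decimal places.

For each component E[X²] = Var + (mean)², giving 1: 28.686; 2: 6.45694; 3: 60.59; 4: 7.5.
Overall E[X²] = 0.19·28.686 + 0.16·6.45694 + 0.34·60.59 + 0.31·7.5 = 29.409.

29.409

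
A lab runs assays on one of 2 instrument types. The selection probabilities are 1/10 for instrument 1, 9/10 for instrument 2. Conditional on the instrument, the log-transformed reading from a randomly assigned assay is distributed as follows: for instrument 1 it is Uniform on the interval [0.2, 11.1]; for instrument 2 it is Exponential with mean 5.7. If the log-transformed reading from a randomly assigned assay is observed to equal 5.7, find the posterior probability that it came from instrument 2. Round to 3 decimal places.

Likelihoods f(5.7 | ·): 1: 0.0917431; 2: 0.0645403.
Posterior ∝ prior × likelihood. Numerator for 2: 0.9·0.0645403 = 0.0580862.
Normalizing constant: 0.1·0.0917431 + 0.9·0.0645403 = 0.0672605.
P(2 | observation) = 0.0580862 / 0.0672605 = 0.8636.

0.864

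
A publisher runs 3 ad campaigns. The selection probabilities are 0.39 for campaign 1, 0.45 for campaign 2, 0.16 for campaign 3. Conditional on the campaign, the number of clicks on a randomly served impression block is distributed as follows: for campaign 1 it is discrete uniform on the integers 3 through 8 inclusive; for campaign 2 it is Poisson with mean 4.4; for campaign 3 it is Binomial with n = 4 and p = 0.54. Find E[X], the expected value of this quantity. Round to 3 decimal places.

4.471

Component means — 1: 5.5; 2: 4.4; 3: 2.16.
E[X] = 0.39·5.5 + 0.45·4.4 + 0.16·2.16 = 4.4706.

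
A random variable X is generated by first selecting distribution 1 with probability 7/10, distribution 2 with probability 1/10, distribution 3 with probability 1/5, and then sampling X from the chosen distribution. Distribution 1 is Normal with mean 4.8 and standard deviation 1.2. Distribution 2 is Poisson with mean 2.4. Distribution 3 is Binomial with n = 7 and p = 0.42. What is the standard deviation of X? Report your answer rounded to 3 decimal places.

1.576

Per component, 1: μ=4.8, E[X²]=24.48; 2: μ=2.4, E[X²]=8.16; 3: μ=2.94, E[X²]=10.3488.
E[X] = 0.7·4.8 + 0.1·2.4 + 0.2·2.94 = 4.188.
E[X²] = 0.7·24.48 + 0.1·8.16 + 0.2·10.3488 = 20.0218.
Var(X) = E[X²] − (E[X])² = 20.0218 − 17.5393 = 2.48242.
SD(X) = √2.48242 = 1.57557.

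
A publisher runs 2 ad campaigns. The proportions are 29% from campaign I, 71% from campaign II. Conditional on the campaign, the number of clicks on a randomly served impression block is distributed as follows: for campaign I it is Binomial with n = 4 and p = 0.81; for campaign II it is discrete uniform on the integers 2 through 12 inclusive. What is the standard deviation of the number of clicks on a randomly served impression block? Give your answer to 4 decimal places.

3.1921

Per component, I: μ=3.24, E[X²]=11.1132; II: μ=7, E[X²]=59.
E[X] = 0.29·3.24 + 0.71·7 = 5.9096.
E[X²] = 0.29·11.1132 + 0.71·59 = 45.1128.
Var(X) = E[X²] − (E[X])² = 45.1128 − 34.9234 = 10.1895.
SD(X) = √10.1895 = 3.19209.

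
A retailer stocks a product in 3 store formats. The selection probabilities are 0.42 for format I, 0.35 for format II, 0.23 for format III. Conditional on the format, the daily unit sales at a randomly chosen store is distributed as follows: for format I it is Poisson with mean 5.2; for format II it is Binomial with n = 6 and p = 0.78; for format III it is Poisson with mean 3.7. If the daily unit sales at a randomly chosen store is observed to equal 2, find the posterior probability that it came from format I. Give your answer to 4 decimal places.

Likelihoods P(X=2 | ·): I: 0.074584; II: 0.0213782; III: 0.169233.
Posterior ∝ prior × likelihood. Numerator for I: 0.42·0.074584 = 0.0313253.
Normalizing constant: 0.42·0.074584 + 0.35·0.0213782 + 0.23·0.169233 = 0.0777311.
P(I | observation) = 0.0313253 / 0.0777311 = 0.402995.

0.4030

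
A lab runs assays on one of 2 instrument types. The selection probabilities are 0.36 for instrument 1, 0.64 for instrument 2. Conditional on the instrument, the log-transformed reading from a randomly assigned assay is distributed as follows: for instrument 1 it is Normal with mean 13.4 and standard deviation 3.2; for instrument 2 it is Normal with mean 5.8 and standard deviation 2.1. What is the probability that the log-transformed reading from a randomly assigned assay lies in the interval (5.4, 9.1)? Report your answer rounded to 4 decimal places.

Conditional on each instrument, P(5.4 < X < 9.1): 1: 0.083305; 2: 0.51749.
By total probability, P(5.4 < X < 9.1) = 0.36·0.083305 + 0.64·0.51749 = 0.361184.

0.3612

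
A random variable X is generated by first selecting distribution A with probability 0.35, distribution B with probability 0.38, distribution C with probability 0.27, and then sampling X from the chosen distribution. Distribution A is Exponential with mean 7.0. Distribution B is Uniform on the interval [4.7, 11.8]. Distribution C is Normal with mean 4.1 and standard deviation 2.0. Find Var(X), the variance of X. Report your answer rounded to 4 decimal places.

Per component, A: μ=7, E[X²]=98; B: μ=8.25, E[X²]=72.2633; C: μ=4.1, E[X²]=20.81.
E[X] = 0.35·7 + 0.38·8.25 + 0.27·4.1 = 6.692.
E[X²] = 0.35·98 + 0.38·72.2633 + 0.27·20.81 = 67.3788.
Var(X) = E[X²] − (E[X])² = 67.3788 − 44.7829 = 22.5959.

22.5959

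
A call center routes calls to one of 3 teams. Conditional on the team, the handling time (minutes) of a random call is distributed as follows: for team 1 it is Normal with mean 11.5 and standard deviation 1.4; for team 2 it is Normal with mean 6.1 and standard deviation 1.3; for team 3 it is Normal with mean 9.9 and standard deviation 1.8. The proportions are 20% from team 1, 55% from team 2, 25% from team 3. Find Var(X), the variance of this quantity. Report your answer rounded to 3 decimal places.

7.453

Per component, 1: μ=11.5, E[X²]=134.21; 2: μ=6.1, E[X²]=38.9; 3: μ=9.9, E[X²]=101.25.
E[X] = 0.2·11.5 + 0.55·6.1 + 0.25·9.9 = 8.13.
E[X²] = 0.2·134.21 + 0.55·38.9 + 0.25·101.25 = 73.5495.
Var(X) = E[X²] − (E[X])² = 73.5495 − 66.0969 = 7.4526.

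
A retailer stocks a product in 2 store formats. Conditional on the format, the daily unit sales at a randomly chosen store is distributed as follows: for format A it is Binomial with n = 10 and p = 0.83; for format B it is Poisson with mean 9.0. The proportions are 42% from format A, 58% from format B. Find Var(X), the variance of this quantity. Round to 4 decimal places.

5.9320

Per component, A: μ=8.3, E[X²]=70.301; B: μ=9, E[X²]=90.
E[X] = 0.42·8.3 + 0.58·9 = 8.706.
E[X²] = 0.42·70.301 + 0.58·90 = 81.7264.
Var(X) = E[X²] − (E[X])² = 81.7264 − 75.7944 = 5.93198.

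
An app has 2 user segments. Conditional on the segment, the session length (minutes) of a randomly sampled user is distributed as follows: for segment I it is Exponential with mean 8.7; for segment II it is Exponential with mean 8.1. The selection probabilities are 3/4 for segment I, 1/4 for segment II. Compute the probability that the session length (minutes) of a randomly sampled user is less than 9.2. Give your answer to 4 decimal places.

0.6592

Conditional on each segment, P(X < 9.2): I: 0.652667; II: 0.678836.
By total probability, P(X < 9.2) = 0.75·0.652667 + 0.25·0.678836 = 0.659209.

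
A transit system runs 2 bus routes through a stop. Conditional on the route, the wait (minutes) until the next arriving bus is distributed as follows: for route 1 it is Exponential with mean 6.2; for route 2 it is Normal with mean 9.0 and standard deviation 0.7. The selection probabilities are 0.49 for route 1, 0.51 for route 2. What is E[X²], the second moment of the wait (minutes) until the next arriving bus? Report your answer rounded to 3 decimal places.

For each component E[X²] = Var + (mean)², giving 1: 76.88; 2: 81.49.
Overall E[X²] = 0.49·76.88 + 0.51·81.49 = 79.2311.

79.231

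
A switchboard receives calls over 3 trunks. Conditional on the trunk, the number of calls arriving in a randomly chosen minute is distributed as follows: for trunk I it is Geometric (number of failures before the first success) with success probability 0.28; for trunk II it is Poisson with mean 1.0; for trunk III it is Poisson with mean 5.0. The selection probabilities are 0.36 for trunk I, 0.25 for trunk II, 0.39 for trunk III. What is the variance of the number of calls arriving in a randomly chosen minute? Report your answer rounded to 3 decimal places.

8.116

Per component, I: μ=2.57143, E[X²]=15.7959; II: μ=1, E[X²]=2; III: μ=5, E[X²]=30.
E[X] = 0.36·2.57143 + 0.25·1 + 0.39·5 = 3.12571.
E[X²] = 0.36·15.7959 + 0.25·2 + 0.39·30 = 17.8865.
Var(X) = E[X²] − (E[X])² = 17.8865 − 9.77009 = 8.11644.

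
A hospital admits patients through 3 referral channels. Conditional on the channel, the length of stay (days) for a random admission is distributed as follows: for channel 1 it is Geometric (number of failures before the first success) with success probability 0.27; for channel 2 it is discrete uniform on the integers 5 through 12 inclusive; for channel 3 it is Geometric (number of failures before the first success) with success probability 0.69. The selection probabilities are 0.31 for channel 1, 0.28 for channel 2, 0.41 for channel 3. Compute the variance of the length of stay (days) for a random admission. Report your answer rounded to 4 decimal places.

Per component, 1: μ=2.7037, E[X²]=17.3237; 2: μ=8.5, E[X²]=77.5; 3: μ=0.449275, E[X²]=0.852972.
E[X] = 0.31·2.7037 + 0.28·8.5 + 0.41·0.449275 = 3.40235.
E[X²] = 0.31·17.3237 + 0.28·77.5 + 0.41·0.852972 = 27.4201.
Var(X) = E[X²] − (E[X])² = 27.4201 − 11.576 = 15.8441.

15.8441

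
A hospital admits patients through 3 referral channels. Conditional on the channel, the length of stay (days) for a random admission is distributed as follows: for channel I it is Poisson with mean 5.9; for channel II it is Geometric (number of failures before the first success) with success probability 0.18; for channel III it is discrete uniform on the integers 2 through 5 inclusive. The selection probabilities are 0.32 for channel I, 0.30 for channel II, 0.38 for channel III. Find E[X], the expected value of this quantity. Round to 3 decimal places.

Component means — I: 5.9; II: 4.55556; III: 3.5.
E[X] = 0.32·5.9 + 0.3·4.55556 + 0.38·3.5 = 4.58467.

4.585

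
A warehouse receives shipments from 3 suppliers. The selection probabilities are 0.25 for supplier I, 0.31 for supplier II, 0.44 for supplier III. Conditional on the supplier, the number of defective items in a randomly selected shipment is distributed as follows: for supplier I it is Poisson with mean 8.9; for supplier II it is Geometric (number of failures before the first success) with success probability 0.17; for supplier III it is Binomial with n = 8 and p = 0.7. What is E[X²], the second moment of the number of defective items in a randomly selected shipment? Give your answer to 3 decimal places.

52.858

For each component E[X²] = Var + (mean)², giving I: 88.11; II: 52.5571; III: 33.04.
Overall E[X²] = 0.25·88.11 + 0.31·52.5571 + 0.44·33.04 = 52.8578.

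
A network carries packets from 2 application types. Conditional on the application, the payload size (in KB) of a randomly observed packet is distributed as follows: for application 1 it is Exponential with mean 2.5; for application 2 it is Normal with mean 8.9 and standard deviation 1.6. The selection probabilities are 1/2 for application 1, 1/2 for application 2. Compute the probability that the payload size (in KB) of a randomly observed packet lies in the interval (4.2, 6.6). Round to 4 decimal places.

Conditional on each application, P(4.2 < X < 6.6): 1: 0.115013; 2: 0.0736336.
By total probability, P(4.2 < X < 6.6) = 0.5·0.115013 + 0.5·0.0736336 = 0.0943232.

0.0943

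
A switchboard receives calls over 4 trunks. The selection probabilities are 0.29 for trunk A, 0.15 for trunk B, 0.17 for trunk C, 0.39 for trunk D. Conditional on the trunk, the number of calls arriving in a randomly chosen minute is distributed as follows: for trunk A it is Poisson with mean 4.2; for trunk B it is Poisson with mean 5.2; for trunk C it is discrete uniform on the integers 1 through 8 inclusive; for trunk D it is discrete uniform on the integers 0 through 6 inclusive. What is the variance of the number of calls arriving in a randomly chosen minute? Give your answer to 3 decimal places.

Per component, A: μ=4.2, E[X²]=21.84; B: μ=5.2, E[X²]=32.24; C: μ=4.5, E[X²]=25.5; D: μ=3, E[X²]=13.
E[X] = 0.29·4.2 + 0.15·5.2 + 0.17·4.5 + 0.39·3 = 3.933.
E[X²] = 0.29·21.84 + 0.15·32.24 + 0.17·25.5 + 0.39·13 = 20.5746.
Var(X) = E[X²] − (E[X])² = 20.5746 − 15.4685 = 5.10611.

5.106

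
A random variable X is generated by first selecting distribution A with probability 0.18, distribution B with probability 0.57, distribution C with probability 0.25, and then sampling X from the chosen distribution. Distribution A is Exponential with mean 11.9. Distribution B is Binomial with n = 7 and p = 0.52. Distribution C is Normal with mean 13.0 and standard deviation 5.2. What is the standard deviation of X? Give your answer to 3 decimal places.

7.265

Per component, A: μ=11.9, E[X²]=283.22; B: μ=3.64, E[X²]=14.9968; C: μ=13, E[X²]=196.04.
E[X] = 0.18·11.9 + 0.57·3.64 + 0.25·13 = 7.4668.
E[X²] = 0.18·283.22 + 0.57·14.9968 + 0.25·196.04 = 108.538.
Var(X) = E[X²] − (E[X])² = 108.538 − 55.7531 = 52.7847.
SD(X) = √52.7847 = 7.26531.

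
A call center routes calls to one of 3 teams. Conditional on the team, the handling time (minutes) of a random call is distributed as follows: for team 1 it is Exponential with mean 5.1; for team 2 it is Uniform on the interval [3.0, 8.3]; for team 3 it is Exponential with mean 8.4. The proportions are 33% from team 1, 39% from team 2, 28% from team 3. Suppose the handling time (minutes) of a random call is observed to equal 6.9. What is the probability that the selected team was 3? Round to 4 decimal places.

0.1397

Likelihoods f(6.9 | ·): 1: 0.0506821; 2: 0.188679; 3: 0.0523575.
Posterior ∝ prior × likelihood. Numerator for 3: 0.28·0.0523575 = 0.0146601.
Normalizing constant: 0.33·0.0506821 + 0.39·0.188679 + 0.28·0.0523575 = 0.10497.
P(3 | observation) = 0.0146601 / 0.10497 = 0.13966.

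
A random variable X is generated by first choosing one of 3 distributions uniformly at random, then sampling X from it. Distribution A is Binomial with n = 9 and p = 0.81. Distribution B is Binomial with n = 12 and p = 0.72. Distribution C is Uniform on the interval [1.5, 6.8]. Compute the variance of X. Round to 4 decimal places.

Per component, A: μ=7.29, E[X²]=54.5292; B: μ=8.64, E[X²]=77.0688; C: μ=4.15, E[X²]=19.5633.
E[X] = 0.333333·7.29 + 0.333333·8.64 + 0.333333·4.15 = 6.69333.
E[X²] = 0.333333·54.5292 + 0.333333·77.0688 + 0.333333·19.5633 = 50.3871.
Var(X) = E[X²] − (E[X])² = 50.3871 − 44.8007 = 5.5864.

5.5864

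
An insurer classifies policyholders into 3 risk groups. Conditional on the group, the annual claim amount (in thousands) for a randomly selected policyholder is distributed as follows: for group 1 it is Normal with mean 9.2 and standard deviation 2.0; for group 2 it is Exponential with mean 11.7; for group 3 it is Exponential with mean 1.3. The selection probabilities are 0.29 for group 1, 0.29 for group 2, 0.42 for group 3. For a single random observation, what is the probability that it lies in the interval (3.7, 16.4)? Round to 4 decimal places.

0.4535

Conditional on each group, P(3.7 < X < 16.4): 1: 0.996861; 2: 0.482709; 3: 0.0580639.
By total probability, P(3.7 < X < 16.4) = 0.29·0.996861 + 0.29·0.482709 + 0.42·0.0580639 = 0.453462.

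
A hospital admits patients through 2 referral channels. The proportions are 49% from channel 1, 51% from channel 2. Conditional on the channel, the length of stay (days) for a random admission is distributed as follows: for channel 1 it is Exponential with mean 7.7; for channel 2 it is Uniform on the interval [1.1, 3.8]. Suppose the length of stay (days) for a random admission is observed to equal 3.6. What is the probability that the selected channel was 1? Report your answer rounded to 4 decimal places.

0.1743

Likelihoods f(3.6 | ·): 1: 0.0813697; 2: 0.37037.
Posterior ∝ prior × likelihood. Numerator for 1: 0.49·0.0813697 = 0.0398711.
Normalizing constant: 0.49·0.0813697 + 0.51·0.37037 = 0.22876.
P(1 | observation) = 0.0398711 / 0.22876 = 0.174292.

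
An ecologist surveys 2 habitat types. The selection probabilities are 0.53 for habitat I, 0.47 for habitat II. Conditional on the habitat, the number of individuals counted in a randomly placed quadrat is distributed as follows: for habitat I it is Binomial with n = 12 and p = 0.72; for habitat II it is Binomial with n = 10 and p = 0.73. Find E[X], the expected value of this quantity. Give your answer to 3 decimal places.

8.010

Component means — I: 8.64; II: 7.3.
E[X] = 0.53·8.64 + 0.47·7.3 = 8.0102.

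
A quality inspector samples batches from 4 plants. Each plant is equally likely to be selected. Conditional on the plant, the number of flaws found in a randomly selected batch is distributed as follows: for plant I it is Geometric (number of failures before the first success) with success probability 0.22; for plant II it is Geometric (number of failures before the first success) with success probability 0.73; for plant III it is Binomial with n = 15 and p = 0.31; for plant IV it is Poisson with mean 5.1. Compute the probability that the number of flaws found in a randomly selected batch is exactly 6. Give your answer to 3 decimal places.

Conditional on each plant, P(X = 6): I: 0.0495439; II: 0.000282817; III: 0.157477; IV: 0.149.
By total probability, P(X = 6) = 0.25·0.0495439 + 0.25·0.000282817 + 0.25·0.157477 + 0.25·0.149 = 0.0890759.

0.089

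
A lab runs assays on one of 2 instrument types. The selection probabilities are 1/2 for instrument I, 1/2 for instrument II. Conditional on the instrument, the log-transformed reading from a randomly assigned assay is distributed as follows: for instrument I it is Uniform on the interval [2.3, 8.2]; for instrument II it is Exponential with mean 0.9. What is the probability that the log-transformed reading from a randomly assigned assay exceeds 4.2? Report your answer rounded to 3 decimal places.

0.344

Conditional on each instrument, P(X > 4.2): I: 0.677966; II: 0.00940356.
By total probability, P(X > 4.2) = 0.5·0.677966 + 0.5·0.00940356 = 0.343685.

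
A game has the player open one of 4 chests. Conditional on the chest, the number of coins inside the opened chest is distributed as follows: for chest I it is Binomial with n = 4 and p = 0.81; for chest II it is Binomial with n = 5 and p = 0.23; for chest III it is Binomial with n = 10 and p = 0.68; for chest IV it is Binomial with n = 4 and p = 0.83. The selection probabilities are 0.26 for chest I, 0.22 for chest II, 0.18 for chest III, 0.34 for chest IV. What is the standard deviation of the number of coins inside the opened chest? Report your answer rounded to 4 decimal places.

Per component, I: μ=3.24, E[X²]=11.1132; II: μ=1.15, E[X²]=2.208; III: μ=6.8, E[X²]=48.416; IV: μ=3.32, E[X²]=11.5868.
E[X] = 0.26·3.24 + 0.22·1.15 + 0.18·6.8 + 0.34·3.32 = 3.4482.
E[X²] = 0.26·11.1132 + 0.22·2.208 + 0.18·48.416 + 0.34·11.5868 = 16.0296.
Var(X) = E[X²] − (E[X])² = 16.0296 − 11.8901 = 4.1395.
SD(X) = √4.1395 = 2.03458.

2.0346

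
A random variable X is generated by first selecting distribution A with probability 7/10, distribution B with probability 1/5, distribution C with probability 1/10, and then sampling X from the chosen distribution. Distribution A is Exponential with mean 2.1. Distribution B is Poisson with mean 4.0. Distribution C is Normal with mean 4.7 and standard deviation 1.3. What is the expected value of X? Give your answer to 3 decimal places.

Component means — A: 2.1; B: 4; C: 4.7.
E[X] = 0.7·2.1 + 0.2·4 + 0.1·4.7 = 2.74.

2.740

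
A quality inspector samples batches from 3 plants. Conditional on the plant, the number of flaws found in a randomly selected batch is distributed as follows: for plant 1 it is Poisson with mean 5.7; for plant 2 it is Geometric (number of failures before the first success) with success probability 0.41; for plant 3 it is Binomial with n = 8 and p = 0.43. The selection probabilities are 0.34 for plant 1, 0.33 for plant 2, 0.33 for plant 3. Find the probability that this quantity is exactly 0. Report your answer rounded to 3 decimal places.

0.140

Conditional on each plant, P(X = 0): 1: 0.00334597; 2: 0.41; 3: 0.0111429.
By total probability, P(X = 0) = 0.34·0.00334597 + 0.33·0.41 + 0.33·0.0111429 = 0.140115.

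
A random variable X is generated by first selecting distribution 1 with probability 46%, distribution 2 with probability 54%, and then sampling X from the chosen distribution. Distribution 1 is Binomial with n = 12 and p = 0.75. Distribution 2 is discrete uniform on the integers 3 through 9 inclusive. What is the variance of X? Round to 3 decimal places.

5.431

Per component, 1: μ=9, E[X²]=83.25; 2: μ=6, E[X²]=40.
E[X] = 0.46·9 + 0.54·6 = 7.38.
E[X²] = 0.46·83.25 + 0.54·40 = 59.895.
Var(X) = E[X²] − (E[X])² = 59.895 − 54.4644 = 5.4306.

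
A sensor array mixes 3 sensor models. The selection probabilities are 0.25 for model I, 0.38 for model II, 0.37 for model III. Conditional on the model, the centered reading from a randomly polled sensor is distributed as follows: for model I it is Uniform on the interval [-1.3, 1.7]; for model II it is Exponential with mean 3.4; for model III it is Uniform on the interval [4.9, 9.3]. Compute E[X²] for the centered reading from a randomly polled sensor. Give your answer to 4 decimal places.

28.2317

For each component E[X²] = Var + (mean)², giving I: 0.79; II: 23.12; III: 52.0233.
Overall E[X²] = 0.25·0.79 + 0.38·23.12 + 0.37·52.0233 = 28.2317.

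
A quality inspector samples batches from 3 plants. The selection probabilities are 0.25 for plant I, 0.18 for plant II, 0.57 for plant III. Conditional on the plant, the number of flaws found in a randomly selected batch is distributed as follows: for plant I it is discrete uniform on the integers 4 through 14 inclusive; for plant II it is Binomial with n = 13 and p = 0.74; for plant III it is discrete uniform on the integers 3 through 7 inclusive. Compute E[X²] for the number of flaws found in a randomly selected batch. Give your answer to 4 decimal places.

For each component E[X²] = Var + (mean)², giving I: 91; II: 95.0456; III: 27.
Overall E[X²] = 0.25·91 + 0.18·95.0456 + 0.57·27 = 55.2482.

55.2482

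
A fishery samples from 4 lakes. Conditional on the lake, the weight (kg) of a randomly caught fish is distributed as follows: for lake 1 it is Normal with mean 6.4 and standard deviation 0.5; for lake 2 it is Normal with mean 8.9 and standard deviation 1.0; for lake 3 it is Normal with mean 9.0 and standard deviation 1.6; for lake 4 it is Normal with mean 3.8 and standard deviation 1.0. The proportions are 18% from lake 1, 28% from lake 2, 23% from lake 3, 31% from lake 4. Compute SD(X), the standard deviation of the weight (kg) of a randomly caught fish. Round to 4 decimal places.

Per component, 1: μ=6.4, E[X²]=41.21; 2: μ=8.9, E[X²]=80.21; 3: μ=9, E[X²]=83.56; 4: μ=3.8, E[X²]=15.44.
E[X] = 0.18·6.4 + 0.28·8.9 + 0.23·9 + 0.31·3.8 = 6.892.
E[X²] = 0.18·41.21 + 0.28·80.21 + 0.23·83.56 + 0.31·15.44 = 53.8818.
Var(X) = E[X²] − (E[X])² = 53.8818 − 47.4997 = 6.38214.
SD(X) = √6.38214 = 2.52629.

2.5263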